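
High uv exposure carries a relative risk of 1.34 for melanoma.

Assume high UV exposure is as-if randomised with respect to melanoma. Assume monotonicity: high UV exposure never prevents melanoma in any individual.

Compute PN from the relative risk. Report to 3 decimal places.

PN ≈ 0.254

Under exogeneity and monotonicity, PN = (RR − 1) / RR = 1 − 1/RR.
PN = (1.34 − 1) / 1.34 = 0.34 / 1.34 ≈ 0.2537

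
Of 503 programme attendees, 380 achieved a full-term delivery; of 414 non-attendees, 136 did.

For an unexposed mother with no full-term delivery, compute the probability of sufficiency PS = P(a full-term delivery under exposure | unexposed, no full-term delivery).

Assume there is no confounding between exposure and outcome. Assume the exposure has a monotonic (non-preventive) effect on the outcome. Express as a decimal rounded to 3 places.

p₁ = P(outcome | exposed) = 380/503 = 0.75547
p₀ = P(outcome | unexposed) = 136/414 = 0.3285
Under exogeneity and monotonicity, PS = (p₁ − p₀) / (1 − p₀).
PS = (0.75547 − 0.3285) / (1 − 0.3285) = 0.42696 / 0.6715 ≈ 0.6358

PS ≈ 0.636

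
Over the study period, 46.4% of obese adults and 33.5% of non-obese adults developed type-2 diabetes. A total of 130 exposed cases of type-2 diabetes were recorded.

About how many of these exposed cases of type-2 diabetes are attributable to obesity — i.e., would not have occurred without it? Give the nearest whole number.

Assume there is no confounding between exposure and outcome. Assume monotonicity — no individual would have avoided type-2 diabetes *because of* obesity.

p₁ = 0.464, p₀ = 0.335.
PN = (p₁ − p₀)/p₁ = (0.464 − 0.335) / 0.464 ≈ 0.27802.
Attributable cases ≈ PN × (exposed cases) = 0.27802 × 130 ≈ 36.14.

about 36 cases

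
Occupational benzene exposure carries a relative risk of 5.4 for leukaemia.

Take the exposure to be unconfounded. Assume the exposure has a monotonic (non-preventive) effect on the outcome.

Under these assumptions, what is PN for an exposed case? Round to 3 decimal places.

Under exogeneity and monotonicity, PN = (RR − 1) / RR = 1 − 1/RR.
PN = (5.4 − 1) / 5.4 = 4.4 / 5.4 ≈ 0.8148

PN ≈ 0.815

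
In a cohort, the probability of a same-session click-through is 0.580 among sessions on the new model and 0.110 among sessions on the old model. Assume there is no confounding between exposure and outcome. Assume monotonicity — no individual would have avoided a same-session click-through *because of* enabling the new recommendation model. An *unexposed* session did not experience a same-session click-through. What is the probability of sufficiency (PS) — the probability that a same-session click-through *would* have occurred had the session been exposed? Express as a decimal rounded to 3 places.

Let p₁ = 0.58, p₀ = 0.11.
Under exogeneity and monotonicity, PS = (p₁ − p₀) / (1 − p₀).
PS = (0.58 − 0.11) / (1 − 0.11) = 0.47 / 0.89 ≈ 0.5281

PS ≈ 0.528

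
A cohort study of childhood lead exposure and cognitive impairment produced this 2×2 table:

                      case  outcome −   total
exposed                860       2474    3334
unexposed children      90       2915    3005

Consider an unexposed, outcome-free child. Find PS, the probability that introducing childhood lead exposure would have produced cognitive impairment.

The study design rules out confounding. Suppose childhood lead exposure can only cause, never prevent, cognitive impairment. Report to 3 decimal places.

PS ≈ 0.235

p₁ = P(outcome | exposed) = 860/3334 = 0.25795
p₀ = P(outcome | unexposed) = 90/3005 = 0.02995
Under exogeneity and monotonicity, PS = (p₁ − p₀)/(1 − p₀).
PS = (0.25795 − 0.02995) / 0.97005 ≈ 0.2350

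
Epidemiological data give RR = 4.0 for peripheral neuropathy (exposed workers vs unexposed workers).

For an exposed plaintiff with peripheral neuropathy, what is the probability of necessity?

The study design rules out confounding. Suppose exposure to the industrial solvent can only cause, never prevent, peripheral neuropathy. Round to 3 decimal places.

Under exogeneity and monotonicity, PN = (RR − 1) / RR = 1 − 1/RR.
PN = (4.0 − 1) / 4.0 = 3 / 4.0 ≈ 0.7500

PN ≈ 0.750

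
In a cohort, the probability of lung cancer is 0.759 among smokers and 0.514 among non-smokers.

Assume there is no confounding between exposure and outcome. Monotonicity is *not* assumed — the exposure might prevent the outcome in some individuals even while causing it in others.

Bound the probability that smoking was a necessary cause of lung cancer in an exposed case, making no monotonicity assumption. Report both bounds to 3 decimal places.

0.323 ≤ PN ≤ 0.640

Let p₁ = 0.759, p₀ = 0.514.
Under exogeneity alone the bounds on PN are max{0,(p₁−p₀)/p₁} ≤ PN ≤ min{1,(1−p₀)/p₁}.
  lower = (p₁ − p₀)/p₁ = 0.245 / 0.759 ≈ 0.3228
  upper = min{1, (1 − p₀)/p₁} = 0.486 / 0.759 ≈ 0.6403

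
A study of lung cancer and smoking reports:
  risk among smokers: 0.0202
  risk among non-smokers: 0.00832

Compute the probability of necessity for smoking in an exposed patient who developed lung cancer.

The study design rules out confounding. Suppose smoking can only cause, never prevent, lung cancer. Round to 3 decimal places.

Let p₁ = 0.0202, p₀ = 0.00832.
Under exogeneity and monotonicity, PN = (p₁ − p₀) / p₁.
PN = (0.0202 − 0.00832) / 0.0202 = 0.01188 / 0.0202 ≈ 0.5881

PN ≈ 0.588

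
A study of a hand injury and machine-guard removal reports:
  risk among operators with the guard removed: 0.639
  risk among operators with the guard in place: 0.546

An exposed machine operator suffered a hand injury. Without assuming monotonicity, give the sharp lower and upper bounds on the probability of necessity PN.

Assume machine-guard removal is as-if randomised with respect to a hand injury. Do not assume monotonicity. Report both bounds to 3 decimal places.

0.146 ≤ PN ≤ 0.710

Let p₁ = 0.639, p₀ = 0.546.
Under exogeneity alone the bounds on PN are max{0,(p₁−p₀)/p₁} ≤ PN ≤ min{1,(1−p₀)/p₁}.
  lower = (p₁ − p₀)/p₁ = 0.093 / 0.639 ≈ 0.1455
  upper = min{1, (1 − p₀)/p₁} = 0.454 / 0.639 ≈ 0.7105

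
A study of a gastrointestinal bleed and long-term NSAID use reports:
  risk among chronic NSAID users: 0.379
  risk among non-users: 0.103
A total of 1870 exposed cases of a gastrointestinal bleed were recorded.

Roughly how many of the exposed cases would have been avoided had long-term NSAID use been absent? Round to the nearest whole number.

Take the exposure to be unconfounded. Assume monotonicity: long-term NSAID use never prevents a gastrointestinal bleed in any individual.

about 1362 cases

Let p₁ = 0.379, p₀ = 0.103.
PN = (p₁ − p₀)/p₁ = (0.379 − 0.103) / 0.379 ≈ 0.72823.
Attributable cases ≈ PN × (exposed cases) = 0.72823 × 1870 ≈ 1361.79.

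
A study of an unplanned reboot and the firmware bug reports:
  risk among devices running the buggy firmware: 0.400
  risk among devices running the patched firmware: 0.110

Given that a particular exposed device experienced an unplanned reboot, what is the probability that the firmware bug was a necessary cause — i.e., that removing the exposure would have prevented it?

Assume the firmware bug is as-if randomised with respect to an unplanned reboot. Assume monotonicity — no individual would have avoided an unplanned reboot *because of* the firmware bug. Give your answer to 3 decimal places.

Let p₁ = 0.4, p₀ = 0.11.
Under exogeneity and monotonicity, PN = (p₁ − p₀) / p₁.
PN = (0.4 − 0.11) / 0.4 = 0.29 / 0.4 ≈ 0.7250

PN ≈ 0.725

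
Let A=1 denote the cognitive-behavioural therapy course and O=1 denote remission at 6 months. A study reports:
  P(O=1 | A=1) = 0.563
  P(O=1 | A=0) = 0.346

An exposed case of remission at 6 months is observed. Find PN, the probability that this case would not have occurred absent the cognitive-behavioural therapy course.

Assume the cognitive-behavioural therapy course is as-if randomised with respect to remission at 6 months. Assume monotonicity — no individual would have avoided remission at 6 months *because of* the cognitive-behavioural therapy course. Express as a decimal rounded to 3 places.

Let p₁ = 0.563, p₀ = 0.346.
Under exogeneity and monotonicity, PN = (p₁ − p₀) / p₁.
PN = (0.563 − 0.346) / 0.563 = 0.217 / 0.563 ≈ 0.3854

PN ≈ 0.385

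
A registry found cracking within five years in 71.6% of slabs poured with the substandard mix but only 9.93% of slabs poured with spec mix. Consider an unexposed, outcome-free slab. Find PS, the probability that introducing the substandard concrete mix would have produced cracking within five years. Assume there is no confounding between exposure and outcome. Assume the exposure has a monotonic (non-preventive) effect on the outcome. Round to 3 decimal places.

p₁ = 0.716, p₀ = 0.0993.
Under exogeneity and monotonicity, PS = (p₁ − p₀) / (1 − p₀).
PS = (0.716 − 0.0993) / (1 − 0.0993) = 0.6167 / 0.9007 ≈ 0.6847

PS ≈ 0.685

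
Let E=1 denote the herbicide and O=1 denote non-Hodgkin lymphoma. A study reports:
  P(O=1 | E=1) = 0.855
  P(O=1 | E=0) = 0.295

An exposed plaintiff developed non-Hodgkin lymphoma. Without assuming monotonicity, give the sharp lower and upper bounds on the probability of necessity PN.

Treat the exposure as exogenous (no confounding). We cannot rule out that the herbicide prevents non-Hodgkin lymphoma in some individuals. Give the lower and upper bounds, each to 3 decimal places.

0.655 ≤ PN ≤ 0.825

Let p₁ = 0.855, p₀ = 0.295.
Under exogeneity alone the bounds on PN are max{0,(p₁−p₀)/p₁} ≤ PN ≤ min{1,(1−p₀)/p₁}.
  lower = (p₁ − p₀)/p₁ = 0.56 / 0.855 ≈ 0.6550
  upper = min{1, (1 − p₀)/p₁} = 0.705 / 0.855 ≈ 0.8246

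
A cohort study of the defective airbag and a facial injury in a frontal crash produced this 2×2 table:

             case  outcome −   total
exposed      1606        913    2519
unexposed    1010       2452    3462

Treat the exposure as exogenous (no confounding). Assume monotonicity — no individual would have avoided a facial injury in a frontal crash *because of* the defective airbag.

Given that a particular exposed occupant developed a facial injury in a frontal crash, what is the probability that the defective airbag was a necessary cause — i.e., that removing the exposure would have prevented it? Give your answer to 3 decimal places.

PN ≈ 0.542

p₁ = P(outcome | exposed) = 1606/2519 = 0.63755
p₀ = P(outcome | unexposed) = 1010/3462 = 0.29174
Under exogeneity and monotonicity, PN = (p₁ − p₀) / p₁.
PN = (0.63755 − 0.29174) / 0.63755 = 0.34582 / 0.63755 ≈ 0.5424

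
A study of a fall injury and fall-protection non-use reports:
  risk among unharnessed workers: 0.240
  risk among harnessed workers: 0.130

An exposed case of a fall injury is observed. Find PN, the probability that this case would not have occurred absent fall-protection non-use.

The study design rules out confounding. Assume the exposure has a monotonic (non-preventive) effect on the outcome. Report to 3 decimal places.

Let p₁ = 0.24, p₀ = 0.13.
Under exogeneity and monotonicity, PN = (p₁ − p₀) / p₁.
PN = (0.24 − 0.13) / 0.24 = 0.11 / 0.24 ≈ 0.4583

PN ≈ 0.458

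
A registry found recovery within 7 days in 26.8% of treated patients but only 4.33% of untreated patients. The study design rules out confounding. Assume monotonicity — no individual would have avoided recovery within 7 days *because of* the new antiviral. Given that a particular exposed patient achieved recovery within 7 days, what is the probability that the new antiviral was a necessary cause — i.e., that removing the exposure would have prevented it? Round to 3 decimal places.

PN ≈ 0.838

p₁ = 0.268, p₀ = 0.0433.
Under exogeneity and monotonicity, PN = (p₁ − p₀) / p₁.
PN = (0.268 − 0.0433) / 0.268 = 0.2247 / 0.268 ≈ 0.8384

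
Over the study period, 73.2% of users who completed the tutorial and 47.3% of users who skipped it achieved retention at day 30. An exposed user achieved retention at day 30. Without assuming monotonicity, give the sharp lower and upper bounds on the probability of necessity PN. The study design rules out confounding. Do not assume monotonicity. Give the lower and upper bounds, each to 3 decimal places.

p₁ = 0.732, p₀ = 0.473.
Under exogeneity alone the bounds on PN are max{0,(p₁−p₀)/p₁} ≤ PN ≤ min{1,(1−p₀)/p₁}.
  lower = (p₁ − p₀)/p₁ = 0.259 / 0.732 ≈ 0.3538
  upper = min{1, (1 − p₀)/p₁} = 0.527 / 0.732 ≈ 0.7199

0.354 ≤ PN ≤ 0.720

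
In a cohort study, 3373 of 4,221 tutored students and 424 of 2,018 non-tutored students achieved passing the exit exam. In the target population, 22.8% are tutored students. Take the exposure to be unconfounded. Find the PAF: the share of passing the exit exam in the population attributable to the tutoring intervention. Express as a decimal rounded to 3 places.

PAF ≈ 0.390

p₁ = P(outcome | exposed) = 3373/4221 = 0.7991
p₀ = P(outcome | unexposed) = 424/2018 = 0.21011
Overall risk P(Y=1) = π·p₁ + (1−π)·p₀ = 0.228×0.7991 + 0.772×0.21011 = 0.3444.
Under exogeneity, PAF = [P(Y=1) − p₀] / P(Y=1).
PAF = (0.3444 − 0.21011) / 0.3444 ≈ 0.3899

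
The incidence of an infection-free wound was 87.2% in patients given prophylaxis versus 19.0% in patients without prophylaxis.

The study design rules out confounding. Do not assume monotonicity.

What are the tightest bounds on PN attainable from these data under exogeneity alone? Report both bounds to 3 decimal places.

p₁ = 0.872, p₀ = 0.19.
Under exogeneity alone the bounds on PN are max{0,(p₁−p₀)/p₁} ≤ PN ≤ min{1,(1−p₀)/p₁}.
  lower = (p₁ − p₀)/p₁ = 0.682 / 0.872 ≈ 0.7821
  upper = min{1, (1 − p₀)/p₁} = 0.81 / 0.872 ≈ 0.9289

0.782 ≤ PN ≤ 0.929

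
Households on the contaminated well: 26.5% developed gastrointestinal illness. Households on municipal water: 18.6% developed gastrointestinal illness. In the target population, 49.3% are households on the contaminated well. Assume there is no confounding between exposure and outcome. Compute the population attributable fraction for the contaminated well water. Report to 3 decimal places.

p₁ = 0.265, p₀ = 0.186.
Overall risk P(Y=1) = π·p₁ + (1−π)·p₀ = 0.493×0.265 + 0.507×0.186 = 0.22495.
Under exogeneity, PAF = [P(Y=1) − p₀] / P(Y=1).
PAF = (0.22495 − 0.186) / 0.22495 ≈ 0.1731

PAF ≈ 0.173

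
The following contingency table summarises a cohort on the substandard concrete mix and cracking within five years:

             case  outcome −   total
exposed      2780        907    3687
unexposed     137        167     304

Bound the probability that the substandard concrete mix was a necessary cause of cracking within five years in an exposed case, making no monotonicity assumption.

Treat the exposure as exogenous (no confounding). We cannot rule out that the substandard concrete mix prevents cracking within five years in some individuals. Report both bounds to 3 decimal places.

p₁ = P(outcome | exposed) = 2780/3687 = 0.754
p₀ = P(outcome | unexposed) = 137/304 = 0.45066
Under exogeneity alone the bounds on PN are max{0,(p₁−p₀)/p₁} ≤ PN ≤ min{1,(1−p₀)/p₁}.
  lower = (p₁ − p₀)/p₁ = 0.30334 / 0.754 ≈ 0.4023
  upper = min{1, (1 − p₀)/p₁} = 0.54934 / 0.754 ≈ 0.7286

0.402 ≤ PN ≤ 0.729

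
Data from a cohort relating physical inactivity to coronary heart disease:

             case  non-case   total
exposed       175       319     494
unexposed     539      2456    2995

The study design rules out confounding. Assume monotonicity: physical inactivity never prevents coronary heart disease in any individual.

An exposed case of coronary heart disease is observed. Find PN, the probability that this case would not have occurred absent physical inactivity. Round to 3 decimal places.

p₁ = P(outcome | exposed) = 175/494 = 0.35425
p₀ = P(outcome | unexposed) = 539/2995 = 0.17997
Under exogeneity and monotonicity, PN = (p₁ − p₀) / p₁.
PN = (0.35425 − 0.17997) / 0.35425 = 0.17428 / 0.35425 ≈ 0.4920

PN ≈ 0.492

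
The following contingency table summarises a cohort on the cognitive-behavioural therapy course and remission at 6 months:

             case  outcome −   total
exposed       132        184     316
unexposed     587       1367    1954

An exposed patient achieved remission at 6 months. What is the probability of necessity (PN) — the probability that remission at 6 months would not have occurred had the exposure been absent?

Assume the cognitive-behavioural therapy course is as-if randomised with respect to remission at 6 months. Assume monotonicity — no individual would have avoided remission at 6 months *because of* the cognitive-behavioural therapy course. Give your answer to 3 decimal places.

PN ≈ 0.281

p₁ = P(outcome | exposed) = 132/316 = 0.41772
p₀ = P(outcome | unexposed) = 587/1954 = 0.30041
Under exogeneity and monotonicity, PN = (p₁ − p₀)/p₁.
PN = (0.41772 − 0.30041) / 0.41772 ≈ 0.2808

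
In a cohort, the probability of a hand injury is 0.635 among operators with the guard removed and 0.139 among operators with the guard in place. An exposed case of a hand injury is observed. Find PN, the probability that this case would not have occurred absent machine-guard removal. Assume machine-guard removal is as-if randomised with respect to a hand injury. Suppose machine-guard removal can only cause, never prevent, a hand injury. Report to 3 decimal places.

PN ≈ 0.781

Let p₁ = 0.635, p₀ = 0.139.
Under exogeneity and monotonicity, PN = (p₁ − p₀) / p₁.
PN = (0.635 − 0.139) / 0.635 = 0.496 / 0.635 ≈ 0.7811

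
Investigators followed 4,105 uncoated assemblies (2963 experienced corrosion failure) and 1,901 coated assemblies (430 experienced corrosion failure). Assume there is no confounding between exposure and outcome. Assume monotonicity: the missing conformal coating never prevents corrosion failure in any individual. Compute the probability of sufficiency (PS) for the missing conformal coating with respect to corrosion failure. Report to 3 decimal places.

PS ≈ 0.640

p₁ = P(outcome | exposed) = 2963/4105 = 0.7218
p₀ = P(outcome | unexposed) = 430/1901 = 0.2262
Under exogeneity and monotonicity, PS = (p₁ − p₀) / (1 − p₀).
PS = (0.7218 − 0.2262) / (1 − 0.2262) = 0.49561 / 0.7738 ≈ 0.6405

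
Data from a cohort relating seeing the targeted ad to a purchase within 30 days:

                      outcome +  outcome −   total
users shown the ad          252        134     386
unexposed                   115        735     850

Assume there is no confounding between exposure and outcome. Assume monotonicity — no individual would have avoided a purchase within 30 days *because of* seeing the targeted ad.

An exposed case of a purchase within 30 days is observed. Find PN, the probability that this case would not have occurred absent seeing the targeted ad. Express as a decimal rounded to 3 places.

PN ≈ 0.793

p₁ = P(outcome | exposed) = 252/386 = 0.65285
p₀ = P(outcome | unexposed) = 115/850 = 0.13529
Under exogeneity and monotonicity, PN = (p₁ − p₀) / p₁.
PN = (0.65285 − 0.13529) / 0.65285 = 0.51756 / 0.65285 ≈ 0.7928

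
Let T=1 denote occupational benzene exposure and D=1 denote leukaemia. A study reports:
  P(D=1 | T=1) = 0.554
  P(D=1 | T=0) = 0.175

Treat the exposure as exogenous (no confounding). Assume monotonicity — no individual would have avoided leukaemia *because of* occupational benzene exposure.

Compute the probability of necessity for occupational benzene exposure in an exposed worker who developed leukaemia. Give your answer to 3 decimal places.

PN ≈ 0.684

Let p₁ = 0.554, p₀ = 0.175.
Under exogeneity and monotonicity, PN = (p₁ − p₀) / p₁.
PN = (0.554 − 0.175) / 0.554 = 0.379 / 0.554 ≈ 0.6841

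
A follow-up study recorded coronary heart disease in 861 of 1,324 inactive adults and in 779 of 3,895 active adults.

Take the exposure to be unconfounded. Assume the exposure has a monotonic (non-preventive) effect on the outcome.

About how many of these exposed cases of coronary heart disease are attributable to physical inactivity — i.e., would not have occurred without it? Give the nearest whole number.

p₁ = P(outcome | exposed) = 861/1324 = 0.6503
p₀ = P(outcome | unexposed) = 779/3895 = 0.2
PN = (p₁ − p₀)/p₁ = (0.6503 − 0.2) / 0.6503 ≈ 0.69245.
Attributable cases ≈ PN × (exposed cases) = 0.69245 × 861 ≈ 596.20.

about 596 cases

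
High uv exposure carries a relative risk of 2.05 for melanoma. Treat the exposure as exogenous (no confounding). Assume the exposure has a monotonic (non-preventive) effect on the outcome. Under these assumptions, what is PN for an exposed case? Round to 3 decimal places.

Under exogeneity and monotonicity, PN = (RR − 1) / RR = 1 − 1/RR.
PN = (2.05 − 1) / 2.05 = 1.05 / 2.05 ≈ 0.5122

PN ≈ 0.512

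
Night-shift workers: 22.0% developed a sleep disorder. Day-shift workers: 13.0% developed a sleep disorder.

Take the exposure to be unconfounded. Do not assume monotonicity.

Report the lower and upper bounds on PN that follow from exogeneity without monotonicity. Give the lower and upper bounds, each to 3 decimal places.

p₁ = 0.22, p₀ = 0.13.
Under exogeneity alone the bounds on PN are max{0,(p₁−p₀)/p₁} ≤ PN ≤ min{1,(1−p₀)/p₁}.
  lower = (p₁ − p₀)/p₁ = 0.09 / 0.22 ≈ 0.4091
  upper = min{1, (1 − p₀)/p₁} = 0.87 / 0.22 ≈ 3.9545 → capped at 1

0.409 ≤ PN ≤ 1.000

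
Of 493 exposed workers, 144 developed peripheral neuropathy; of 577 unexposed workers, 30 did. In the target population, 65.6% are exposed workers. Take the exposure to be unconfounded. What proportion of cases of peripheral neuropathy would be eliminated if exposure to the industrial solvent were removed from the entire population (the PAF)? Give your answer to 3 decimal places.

PAF ≈ 0.752

p₁ = P(outcome | exposed) = 144/493 = 0.29209
p₀ = P(outcome | unexposed) = 30/577 = 0.051993
Overall risk P(Y=1) = π·p₁ + (1−π)·p₀ = 0.656×0.29209 + 0.344×0.051993 = 0.2095.
Under exogeneity, PAF = [P(Y=1) − p₀] / P(Y=1).
PAF = (0.2095 − 0.051993) / 0.2095 ≈ 0.7518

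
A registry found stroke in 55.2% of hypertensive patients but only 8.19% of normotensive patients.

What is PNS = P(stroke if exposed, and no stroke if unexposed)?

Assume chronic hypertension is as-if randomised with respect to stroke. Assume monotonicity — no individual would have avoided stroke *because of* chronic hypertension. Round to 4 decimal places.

p₁ = 0.552, p₀ = 0.0819.
Under exogeneity and monotonicity, PNS = p₁ − p₀.
PNS = 0.552 − 0.0819 = 0.4701

PNS ≈ 0.4701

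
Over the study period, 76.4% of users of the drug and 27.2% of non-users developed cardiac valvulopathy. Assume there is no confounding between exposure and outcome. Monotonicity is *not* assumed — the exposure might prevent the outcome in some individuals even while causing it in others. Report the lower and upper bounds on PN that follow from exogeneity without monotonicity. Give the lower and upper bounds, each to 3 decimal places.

p₁ = 0.764, p₀ = 0.272.
Under exogeneity alone the bounds on PN are max{0,(p₁−p₀)/p₁} ≤ PN ≤ min{1,(1−p₀)/p₁}.
  lower = (p₁ − p₀)/p₁ = 0.492 / 0.764 ≈ 0.6440
  upper = min{1, (1 − p₀)/p₁} = 0.728 / 0.764 ≈ 0.9529

0.644 ≤ PN ≤ 0.953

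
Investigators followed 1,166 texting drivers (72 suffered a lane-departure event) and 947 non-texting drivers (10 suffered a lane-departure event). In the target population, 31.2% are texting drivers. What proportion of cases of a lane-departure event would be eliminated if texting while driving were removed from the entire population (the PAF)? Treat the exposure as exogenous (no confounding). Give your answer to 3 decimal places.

PAF ≈ 0.602

p₁ = P(outcome | exposed) = 72/1166 = 0.06175
p₀ = P(outcome | unexposed) = 10/947 = 0.01056
Overall risk P(Y=1) = π·p₁ + (1−π)·p₀ = 0.312×0.06175 + 0.688×0.01056 = 0.026531.
Under exogeneity, PAF = [P(Y=1) − p₀] / P(Y=1).
PAF = (0.026531 − 0.01056) / 0.026531 ≈ 0.6020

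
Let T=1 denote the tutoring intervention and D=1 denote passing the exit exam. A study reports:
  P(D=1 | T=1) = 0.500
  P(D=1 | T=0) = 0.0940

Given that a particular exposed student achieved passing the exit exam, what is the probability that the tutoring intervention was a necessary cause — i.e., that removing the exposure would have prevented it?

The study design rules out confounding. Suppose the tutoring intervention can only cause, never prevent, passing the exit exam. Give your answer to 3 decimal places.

PN ≈ 0.812

Let p₁ = 0.5, p₀ = 0.094.
Under exogeneity and monotonicity, PN = (p₁ − p₀) / p₁.
PN = (0.5 − 0.094) / 0.5 = 0.406 / 0.5 ≈ 0.8120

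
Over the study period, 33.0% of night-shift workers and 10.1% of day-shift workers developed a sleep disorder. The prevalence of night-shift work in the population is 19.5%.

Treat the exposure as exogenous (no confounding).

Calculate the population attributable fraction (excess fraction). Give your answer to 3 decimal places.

PAF ≈ 0.307

p₁ = 0.33, p₀ = 0.101.
Overall risk P(Y=1) = π·p₁ + (1−π)·p₀ = 0.195×0.33 + 0.805×0.101 = 0.14565.
Under exogeneity, PAF = [P(Y=1) − p₀] / P(Y=1).
PAF = (0.14565 − 0.101) / 0.14565 ≈ 0.3066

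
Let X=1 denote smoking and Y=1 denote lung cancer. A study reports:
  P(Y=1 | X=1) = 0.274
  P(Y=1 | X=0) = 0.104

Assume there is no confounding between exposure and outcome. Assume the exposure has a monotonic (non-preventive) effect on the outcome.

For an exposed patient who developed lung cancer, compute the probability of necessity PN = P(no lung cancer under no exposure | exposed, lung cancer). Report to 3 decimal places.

PN ≈ 0.620

Let p₁ = 0.274, p₀ = 0.104.
Under exogeneity and monotonicity, PN = (p₁ − p₀) / p₁.
PN = (0.274 − 0.104) / 0.274 = 0.17 / 0.274 ≈ 0.6204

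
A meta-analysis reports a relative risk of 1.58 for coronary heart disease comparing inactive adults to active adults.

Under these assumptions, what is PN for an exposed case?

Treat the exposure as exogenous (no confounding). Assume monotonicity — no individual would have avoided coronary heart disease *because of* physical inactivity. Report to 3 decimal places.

PN ≈ 0.367

Under exogeneity and monotonicity, PN = (RR − 1) / RR = 1 − 1/RR.
PN = (1.58 − 1) / 1.58 = 0.58 / 1.58 ≈ 0.3671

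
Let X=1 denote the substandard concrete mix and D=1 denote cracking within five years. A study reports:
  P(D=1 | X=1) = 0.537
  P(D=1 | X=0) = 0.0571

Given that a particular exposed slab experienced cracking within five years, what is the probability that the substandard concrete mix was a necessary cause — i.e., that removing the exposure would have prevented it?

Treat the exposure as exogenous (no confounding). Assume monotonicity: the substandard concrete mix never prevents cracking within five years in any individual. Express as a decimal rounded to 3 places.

PN ≈ 0.894

Let p₁ = 0.537, p₀ = 0.0571.
Under exogeneity and monotonicity, PN = (p₁ − p₀) / p₁.
PN = (0.537 − 0.0571) / 0.537 = 0.4799 / 0.537 ≈ 0.8937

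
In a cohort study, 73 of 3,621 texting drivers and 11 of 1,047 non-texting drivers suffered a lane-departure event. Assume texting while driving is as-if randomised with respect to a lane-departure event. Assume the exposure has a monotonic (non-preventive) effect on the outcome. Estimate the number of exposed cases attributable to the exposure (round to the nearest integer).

p₁ = P(outcome | exposed) = 73/3621 = 0.02016
p₀ = P(outcome | unexposed) = 11/1047 = 0.010506
PN = (p₁ − p₀)/p₁ = (0.02016 − 0.010506) / 0.02016 ≈ 0.47886.
Attributable cases ≈ PN × (exposed cases) = 0.47886 × 73 ≈ 34.96.

about 35 cases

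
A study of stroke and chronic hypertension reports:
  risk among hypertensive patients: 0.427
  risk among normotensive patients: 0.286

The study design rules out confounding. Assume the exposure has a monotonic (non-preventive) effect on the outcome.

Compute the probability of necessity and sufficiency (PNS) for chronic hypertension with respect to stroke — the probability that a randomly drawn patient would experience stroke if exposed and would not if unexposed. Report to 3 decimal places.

Let p₁ = 0.427, p₀ = 0.286.
Under exogeneity and monotonicity, PNS = p₁ − p₀.
PNS = 0.427 − 0.286 = 0.141

PNS ≈ 0.141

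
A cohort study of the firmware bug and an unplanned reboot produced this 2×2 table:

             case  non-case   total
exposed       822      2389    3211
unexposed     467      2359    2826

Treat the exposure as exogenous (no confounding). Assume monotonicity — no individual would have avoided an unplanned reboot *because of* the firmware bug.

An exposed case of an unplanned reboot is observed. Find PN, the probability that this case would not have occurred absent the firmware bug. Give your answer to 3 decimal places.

p₁ = P(outcome | exposed) = 822/3211 = 0.256
p₀ = P(outcome | unexposed) = 467/2826 = 0.16525
Under exogeneity and monotonicity, PN = (p₁ − p₀)/p₁.
PN = (0.256 − 0.16525) / 0.256 ≈ 0.3545

PN ≈ 0.354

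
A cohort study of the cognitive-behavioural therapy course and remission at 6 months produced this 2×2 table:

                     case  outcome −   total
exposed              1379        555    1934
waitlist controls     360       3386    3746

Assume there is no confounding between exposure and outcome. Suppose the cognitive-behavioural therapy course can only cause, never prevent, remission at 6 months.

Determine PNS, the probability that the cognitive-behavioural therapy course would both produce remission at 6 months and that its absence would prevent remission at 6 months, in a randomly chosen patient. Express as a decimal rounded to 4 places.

PNS ≈ 0.6169

p₁ = P(outcome | exposed) = 1379/1934 = 0.71303
p₀ = P(outcome | unexposed) = 360/3746 = 0.096103
Under exogeneity and monotonicity, PNS = p₁ − p₀.
PNS = 0.71303 − 0.096103 = 0.61693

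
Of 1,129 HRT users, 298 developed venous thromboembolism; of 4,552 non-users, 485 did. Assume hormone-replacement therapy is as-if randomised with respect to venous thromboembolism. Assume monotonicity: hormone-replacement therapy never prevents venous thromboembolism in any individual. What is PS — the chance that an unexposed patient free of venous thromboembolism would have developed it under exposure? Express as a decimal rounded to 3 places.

p₁ = P(outcome | exposed) = 298/1129 = 0.26395
p₀ = P(outcome | unexposed) = 485/4552 = 0.10655
Under exogeneity and monotonicity, PS = (p₁ − p₀) / (1 − p₀).
PS = (0.26395 − 0.10655) / (1 − 0.10655) = 0.1574 / 0.89345 ≈ 0.1762

PS ≈ 0.176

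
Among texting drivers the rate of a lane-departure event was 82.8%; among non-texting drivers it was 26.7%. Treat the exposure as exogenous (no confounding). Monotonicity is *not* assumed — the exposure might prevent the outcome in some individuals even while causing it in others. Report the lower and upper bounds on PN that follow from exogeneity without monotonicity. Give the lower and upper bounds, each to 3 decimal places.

p₁ = 0.828, p₀ = 0.267.
Under exogeneity alone the bounds on PN are max{0,(p₁−p₀)/p₁} ≤ PN ≤ min{1,(1−p₀)/p₁}.
  lower = (p₁ − p₀)/p₁ = 0.561 / 0.828 ≈ 0.6775
  upper = min{1, (1 − p₀)/p₁} = 0.733 / 0.828 ≈ 0.8853

0.678 ≤ PN ≤ 0.885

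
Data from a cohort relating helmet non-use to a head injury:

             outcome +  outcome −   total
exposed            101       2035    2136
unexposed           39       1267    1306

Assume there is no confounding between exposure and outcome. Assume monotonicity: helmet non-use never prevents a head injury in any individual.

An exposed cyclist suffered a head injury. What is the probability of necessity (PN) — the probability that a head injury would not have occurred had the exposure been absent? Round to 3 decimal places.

p₁ = P(outcome | exposed) = 101/2136 = 0.047285
p₀ = P(outcome | unexposed) = 39/1306 = 0.029862
Under exogeneity and monotonicity, PN = (p₁ − p₀)/p₁.
PN = (0.047285 − 0.029862) / 0.047285 ≈ 0.3685

PN ≈ 0.368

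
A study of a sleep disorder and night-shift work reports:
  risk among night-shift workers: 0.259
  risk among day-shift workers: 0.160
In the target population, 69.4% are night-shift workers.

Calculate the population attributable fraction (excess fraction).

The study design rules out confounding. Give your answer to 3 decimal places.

PAF ≈ 0.300

Let p₁ = 0.259, p₀ = 0.16.
Overall risk P(Y=1) = π·p₁ + (1−π)·p₀ = 0.694×0.259 + 0.306×0.16 = 0.22871.
Under exogeneity, PAF = [P(Y=1) − p₀] / P(Y=1).
PAF = (0.22871 − 0.16) / 0.22871 ≈ 0.3004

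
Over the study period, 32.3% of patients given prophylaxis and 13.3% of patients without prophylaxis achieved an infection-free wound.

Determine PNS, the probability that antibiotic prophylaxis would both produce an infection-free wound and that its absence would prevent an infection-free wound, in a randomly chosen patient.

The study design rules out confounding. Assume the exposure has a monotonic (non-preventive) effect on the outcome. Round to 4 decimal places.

p₁ = 0.323, p₀ = 0.133.
Under exogeneity and monotonicity, PNS = p₁ − p₀.
PNS = 0.323 − 0.133 = 0.19

PNS ≈ 0.1900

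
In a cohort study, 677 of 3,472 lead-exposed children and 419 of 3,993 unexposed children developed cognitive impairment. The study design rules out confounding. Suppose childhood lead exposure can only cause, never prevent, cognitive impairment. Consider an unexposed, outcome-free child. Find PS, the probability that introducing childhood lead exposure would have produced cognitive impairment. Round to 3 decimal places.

PS ≈ 0.101

p₁ = P(outcome | exposed) = 677/3472 = 0.19499
p₀ = P(outcome | unexposed) = 419/3993 = 0.10493
Under exogeneity and monotonicity, PS = (p₁ − p₀) / (1 − p₀).
PS = (0.19499 − 0.10493) / (1 − 0.10493) = 0.090055 / 0.89507 ≈ 0.1006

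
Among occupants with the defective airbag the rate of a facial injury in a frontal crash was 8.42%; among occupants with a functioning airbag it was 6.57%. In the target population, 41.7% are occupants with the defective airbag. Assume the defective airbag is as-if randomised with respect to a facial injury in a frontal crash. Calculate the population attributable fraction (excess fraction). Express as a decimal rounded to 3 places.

p₁ = 0.0842, p₀ = 0.0657.
Overall risk P(Y=1) = π·p₁ + (1−π)·p₀ = 0.417×0.0842 + 0.583×0.0657 = 0.073414.
Under exogeneity, PAF = [P(Y=1) − p₀] / P(Y=1).
PAF = (0.073414 − 0.0657) / 0.073414 ≈ 0.1051

PAF ≈ 0.105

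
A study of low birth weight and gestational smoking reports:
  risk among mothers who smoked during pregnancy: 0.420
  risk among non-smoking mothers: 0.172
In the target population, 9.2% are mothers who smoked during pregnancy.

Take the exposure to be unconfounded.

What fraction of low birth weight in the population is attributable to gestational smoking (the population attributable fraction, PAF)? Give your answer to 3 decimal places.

Let p₁ = 0.42, p₀ = 0.172.
Overall risk P(Y=1) = π·p₁ + (1−π)·p₀ = 0.092×0.42 + 0.908×0.172 = 0.19482.
Under exogeneity, PAF = [P(Y=1) − p₀] / P(Y=1).
PAF = (0.19482 − 0.172) / 0.19482 ≈ 0.1171

PAF ≈ 0.117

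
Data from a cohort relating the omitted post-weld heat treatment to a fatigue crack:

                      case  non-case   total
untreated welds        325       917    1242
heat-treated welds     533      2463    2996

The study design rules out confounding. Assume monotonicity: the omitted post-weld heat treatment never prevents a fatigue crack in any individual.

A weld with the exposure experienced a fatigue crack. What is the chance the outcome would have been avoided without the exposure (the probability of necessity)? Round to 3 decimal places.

p₁ = P(outcome | exposed) = 325/1242 = 0.26167
p₀ = P(outcome | unexposed) = 533/2996 = 0.1779
Under exogeneity and monotonicity, PN = (p₁ − p₀)/p₁.
PN = (0.26167 − 0.1779) / 0.26167 ≈ 0.3201

PN ≈ 0.320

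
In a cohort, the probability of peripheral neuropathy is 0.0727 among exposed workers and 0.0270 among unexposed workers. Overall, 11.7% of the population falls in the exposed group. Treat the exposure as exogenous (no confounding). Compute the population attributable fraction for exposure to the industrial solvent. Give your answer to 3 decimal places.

Let p₁ = 0.0727, p₀ = 0.027.
Overall risk P(Y=1) = π·p₁ + (1−π)·p₀ = 0.117×0.0727 + 0.883×0.027 = 0.032347.
Under exogeneity, PAF = [P(Y=1) − p₀] / P(Y=1).
PAF = (0.032347 − 0.027) / 0.032347 ≈ 0.1653

PAF ≈ 0.165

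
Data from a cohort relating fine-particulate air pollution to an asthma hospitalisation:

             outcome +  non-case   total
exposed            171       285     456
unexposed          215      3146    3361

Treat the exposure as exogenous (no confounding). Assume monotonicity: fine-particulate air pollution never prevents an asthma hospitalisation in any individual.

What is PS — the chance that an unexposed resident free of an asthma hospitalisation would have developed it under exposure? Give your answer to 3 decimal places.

p₁ = P(outcome | exposed) = 171/456 = 0.375
p₀ = P(outcome | unexposed) = 215/3361 = 0.063969
Under exogeneity and monotonicity, PS = (p₁ − p₀) / (1 − p₀).
PS = (0.375 − 0.063969) / (1 − 0.063969) = 0.31103 / 0.93603 ≈ 0.3323

PS ≈ 0.332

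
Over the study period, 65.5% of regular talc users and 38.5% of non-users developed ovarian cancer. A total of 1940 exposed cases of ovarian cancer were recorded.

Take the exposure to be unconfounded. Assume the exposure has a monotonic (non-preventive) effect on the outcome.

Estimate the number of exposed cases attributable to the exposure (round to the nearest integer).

p₁ = 0.655, p₀ = 0.385.
PN = (p₁ − p₀)/p₁ = (0.655 − 0.385) / 0.655 ≈ 0.41221.
Attributable cases ≈ PN × (exposed cases) = 0.41221 × 1940 ≈ 799.69.

about 800 cases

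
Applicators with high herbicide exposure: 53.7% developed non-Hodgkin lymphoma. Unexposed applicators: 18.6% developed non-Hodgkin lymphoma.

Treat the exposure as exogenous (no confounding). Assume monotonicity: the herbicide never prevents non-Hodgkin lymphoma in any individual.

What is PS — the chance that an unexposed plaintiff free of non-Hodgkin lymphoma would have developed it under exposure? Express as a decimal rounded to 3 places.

PS ≈ 0.431

p₁ = 0.537, p₀ = 0.186.
Under exogeneity and monotonicity, PS = (p₁ − p₀) / (1 − p₀).
PS = (0.537 − 0.186) / (1 − 0.186) = 0.351 / 0.814 ≈ 0.4312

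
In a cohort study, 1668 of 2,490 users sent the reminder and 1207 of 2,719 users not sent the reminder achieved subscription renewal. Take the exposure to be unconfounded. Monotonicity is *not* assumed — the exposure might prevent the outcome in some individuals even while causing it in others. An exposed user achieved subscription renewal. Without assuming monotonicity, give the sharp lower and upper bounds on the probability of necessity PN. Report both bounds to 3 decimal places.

0.337 ≤ PN ≤ 0.830

p₁ = P(outcome | exposed) = 1668/2490 = 0.66988
p₀ = P(outcome | unexposed) = 1207/2719 = 0.44391
Under exogeneity alone the bounds on PN are max{0,(p₁−p₀)/p₁} ≤ PN ≤ min{1,(1−p₀)/p₁}.
  lower = (p₁ − p₀)/p₁ = 0.22597 / 0.66988 ≈ 0.3373
  upper = min{1, (1 − p₀)/p₁} = 0.55609 / 0.66988 ≈ 0.8301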